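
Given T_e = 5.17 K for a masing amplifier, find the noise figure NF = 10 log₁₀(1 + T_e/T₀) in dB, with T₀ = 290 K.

0.077 dB

F = 1 + T_e/T₀ = 1 + 5.17/290 = 1.01783
NF = 10 log₁₀(1.01783) = 0.077 dB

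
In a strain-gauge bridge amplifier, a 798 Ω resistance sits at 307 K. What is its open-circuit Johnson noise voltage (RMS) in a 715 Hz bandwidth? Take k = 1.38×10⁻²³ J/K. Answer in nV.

98.3 nV

V_n = √(4kTRB)
4kTRB = 4 × 1.38×10⁻²³ × 307 × 7.98×10² × 7.15×10² = 9.67×10⁻¹⁵ V²
V_n = √(9.67×10⁻¹⁵) = 9.83×10⁻⁸ V = 98.3 nV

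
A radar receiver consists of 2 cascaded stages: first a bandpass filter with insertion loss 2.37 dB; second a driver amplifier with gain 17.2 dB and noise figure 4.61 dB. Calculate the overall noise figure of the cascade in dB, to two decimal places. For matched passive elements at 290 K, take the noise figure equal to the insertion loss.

6.98 dB

Convert to linear (a loss of L dB is a gain of −L dB): F_i = 10^(NF_i/10), G_i = 10^(G_i,dB/10)
  Stage 1: F_1 = 10^(2.37/10) = 1.726, G_1 = 10^(−2.37/10) = 0.5794
  Stage 2: F_2 = 10^(4.61/10) = 2.891, G_2 = 10^(17.2/10) = 52.48
Friis cascade:
  F = 1.726 + (2.891 − 1)/0.5794 = 4.989
NF = 10 log₁₀(4.989) = 6.98 dB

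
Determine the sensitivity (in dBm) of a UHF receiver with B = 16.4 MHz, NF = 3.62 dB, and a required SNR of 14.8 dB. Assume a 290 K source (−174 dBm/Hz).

−83.4 dBm

Sensitivity = −174 + 10 log₁₀(B) + NF + SNR_min
= −174 + 72.15 + 3.62 + 14.8
= −83.43 dBm → −83.4 dBm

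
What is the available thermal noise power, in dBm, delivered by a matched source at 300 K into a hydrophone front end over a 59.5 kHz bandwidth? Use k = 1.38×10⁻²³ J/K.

−126.1 dBm

P_n = kTB = 1.38×10⁻²³ × 300 × 5.95×10⁴ = 2.46×10⁻¹⁶ W
In dBm: 10 log₁₀(2.46×10⁻¹⁶ / 10⁻³) = −126.1 dBm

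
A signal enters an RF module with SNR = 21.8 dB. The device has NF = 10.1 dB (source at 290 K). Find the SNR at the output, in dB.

11.7 dB

By definition F = SNR_in/SNR_out, so in dB: SNR_out = SNR_in − NF
SNR_out = 21.8 − 10.1 = 11.7 dB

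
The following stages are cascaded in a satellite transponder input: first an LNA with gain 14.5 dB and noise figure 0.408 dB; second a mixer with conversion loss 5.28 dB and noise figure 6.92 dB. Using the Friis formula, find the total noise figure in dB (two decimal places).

0.93 dB

Convert to linear (a loss of L dB is a gain of −L dB): F_i = 10^(NF_i/10), G_i = 10^(G_i,dB/10)
  Stage 1: F_1 = 10^(0.408/10) = 1.098, G_1 = 10^(14.5/10) = 28.18
  Stage 2: F_2 = 10^(6.92/10) = 4.920, G_2 = 10^(−5.28/10) = 0.2965
Friis cascade:
  F = 1.098 + (4.920 − 1)/28.18 = 1.238
NF = 10 log₁₀(1.238) = 0.93 dB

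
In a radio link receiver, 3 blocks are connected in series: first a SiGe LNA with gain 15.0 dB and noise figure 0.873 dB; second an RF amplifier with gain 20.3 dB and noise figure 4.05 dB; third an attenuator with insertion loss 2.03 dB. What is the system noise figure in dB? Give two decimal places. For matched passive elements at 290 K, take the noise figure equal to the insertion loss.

1.04 dB

Convert to linear (a loss of L dB is a gain of −L dB): F_i = 10^(NF_i/10), G_i = 10^(G_i,dB/10)
  Stage 1: F_1 = 10^(0.873/10) = 1.223, G_1 = 10^(15.0/10) = 31.62
  Stage 2: F_2 = 10^(4.05/10) = 2.541, G_2 = 10^(20.3/10) = 107.2
  Stage 3: F_3 = 10^(2.03/10) = 1.596, G_3 = 10^(−2.03/10) = 0.6266
Friis cascade:
  F = 1.223 + (2.541 − 1)/31.62 + (1.596 − 1)/3388 = 1.272
NF = 10 log₁₀(1.272) = 1.04 dB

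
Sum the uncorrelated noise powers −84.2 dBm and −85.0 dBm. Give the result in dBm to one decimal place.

Convert to linear, add, convert back:
P₁ = 3.80×10⁻¹² W, P₂ = 3.16×10⁻¹² W
P_tot = 6.96×10⁻¹² W → 10 log₁₀(P_tot / 10⁻³) = −81.6 dBm

−81.6 dBm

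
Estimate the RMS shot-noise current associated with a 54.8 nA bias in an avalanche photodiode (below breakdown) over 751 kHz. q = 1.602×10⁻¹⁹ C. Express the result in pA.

115 pA

I_n = √(2qI·B)
2qI·B = 2 × 1.602×10⁻¹⁹ × 5.48×10⁻⁸ × 7.51×10⁵ = 1.32×10⁻²⁰ A²
I_n = √(1.32×10⁻²⁰) = 1.15×10⁻¹⁰ A = 115 pA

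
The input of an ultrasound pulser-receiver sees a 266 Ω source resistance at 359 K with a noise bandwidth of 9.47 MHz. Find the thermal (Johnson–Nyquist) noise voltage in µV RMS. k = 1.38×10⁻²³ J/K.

V_n = √(4kTRB)
4kTRB = 4 × 1.38×10⁻²³ × 359 × 2.66×10² × 9.47×10⁶ = 4.99×10⁻¹¹ V²
V_n = √(4.99×10⁻¹¹) = 7.07×10⁻⁶ V = 7.07 µV

7.07 µV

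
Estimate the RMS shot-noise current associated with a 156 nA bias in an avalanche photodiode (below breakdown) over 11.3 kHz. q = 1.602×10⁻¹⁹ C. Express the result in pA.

23.8 pA

I_n = √(2qI·B)
2qI·B = 2 × 1.602×10⁻¹⁹ × 1.56×10⁻⁷ × 1.13×10⁴ = 5.65×10⁻²² A²
I_n = √(5.65×10⁻²²) = 2.38×10⁻¹¹ A = 23.8 pA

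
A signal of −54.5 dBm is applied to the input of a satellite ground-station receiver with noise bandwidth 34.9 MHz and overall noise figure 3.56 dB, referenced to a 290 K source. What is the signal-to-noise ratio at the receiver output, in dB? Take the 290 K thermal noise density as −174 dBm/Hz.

Noise floor: N = −174 + 10 log₁₀(B) + NF
10 log₁₀(3.49×10⁷) = 75.43 dB
N = −174 + 75.43 + 3.56 = −95.01 dBm
SNR = P_sig − N = −54.5 − (−95.01) = 40.51 dB → 40.5 dB

40.5 dB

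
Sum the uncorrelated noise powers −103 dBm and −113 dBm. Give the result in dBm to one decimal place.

Convert to linear, add, convert back:
P₁ = 5.01×10⁻¹⁴ W, P₂ = 5.01×10⁻¹⁵ W
P_tot = 5.51×10⁻¹⁴ W → 10 log₁₀(P_tot / 10⁻³) = −102.6 dBm

−102.6 dBm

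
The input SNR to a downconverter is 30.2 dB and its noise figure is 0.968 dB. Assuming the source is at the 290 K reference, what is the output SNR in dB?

By definition F = SNR_in/SNR_out, so in dB: SNR_out = SNR_in − NF
SNR_out = 30.2 − 0.968 = 29.232 dB

29.232 dB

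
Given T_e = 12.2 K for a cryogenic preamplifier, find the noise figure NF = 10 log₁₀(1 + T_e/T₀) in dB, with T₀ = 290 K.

0.179 dB

F = 1 + T_e/T₀ = 1 + 12.2/290 = 1.04207
NF = 10 log₁₀(1.04207) = 0.179 dB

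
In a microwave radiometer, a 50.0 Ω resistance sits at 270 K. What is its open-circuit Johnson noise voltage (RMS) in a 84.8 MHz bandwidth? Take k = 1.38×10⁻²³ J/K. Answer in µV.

V_n = √(4kTRB)
4kTRB = 4 × 1.38×10⁻²³ × 270 × 5.00×10¹ × 8.48×10⁷ = 6.32×10⁻¹¹ V²
V_n = √(6.32×10⁻¹¹) = 7.95×10⁻⁶ V = 7.95 µV

7.95 µV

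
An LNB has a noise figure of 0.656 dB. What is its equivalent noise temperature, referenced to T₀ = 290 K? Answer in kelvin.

47.3 K

F = 10^(0.656/10) = 1.16305
T_e = (F − 1)·T₀ = (1.16305 − 1) × 290 = 47.3 K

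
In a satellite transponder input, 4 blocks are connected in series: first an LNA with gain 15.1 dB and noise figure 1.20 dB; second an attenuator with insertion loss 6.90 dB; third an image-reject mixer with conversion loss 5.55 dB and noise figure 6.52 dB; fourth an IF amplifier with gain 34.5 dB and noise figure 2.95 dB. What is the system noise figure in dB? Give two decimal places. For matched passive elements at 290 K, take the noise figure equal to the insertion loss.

Convert to linear (a loss of L dB is a gain of −L dB): F_i = 10^(NF_i/10), G_i = 10^(G_i,dB/10)
  Stage 1: F_1 = 10^(1.20/10) = 1.318, G_1 = 10^(15.1/10) = 32.36
  Stage 2: F_2 = 10^(6.90/10) = 4.898, G_2 = 10^(−6.90/10) = 0.2042
  Stage 3: F_3 = 10^(6.52/10) = 4.487, G_3 = 10^(−5.55/10) = 0.2786
  Stage 4: F_4 = 10^(2.95/10) = 1.972, G_4 = 10^(34.5/10) = 2818
Friis cascade:
  F = 1.318 + (4.898 − 1)/32.36 + (4.487 − 1)/6.607 + (1.972 − 1)/1.841 = 2.495
NF = 10 log₁₀(2.495) = 3.97 dB

3.97 dB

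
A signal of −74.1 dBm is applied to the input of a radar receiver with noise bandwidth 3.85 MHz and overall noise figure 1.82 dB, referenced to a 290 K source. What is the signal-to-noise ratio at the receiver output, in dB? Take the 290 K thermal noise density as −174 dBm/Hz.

Noise floor: N = −174 + 10 log₁₀(B) + NF
10 log₁₀(3.85×10⁶) = 65.85 dB
N = −174 + 65.85 + 1.82 = −106.33 dBm
SNR = P_sig − N = −74.1 − (−106.33) = 32.23 dB → 32.2 dB

32.2 dB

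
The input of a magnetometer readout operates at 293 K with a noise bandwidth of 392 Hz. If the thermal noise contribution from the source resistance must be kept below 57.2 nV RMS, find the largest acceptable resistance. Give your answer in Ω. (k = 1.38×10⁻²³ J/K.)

516 Ω

Johnson–Nyquist: V_n = √(4kTRB) ⇒ R = V_n² / (4kTB)
4kTB = 4 × 1.38×10⁻²³ × 293 × 3.92×10² = 6.34×10⁻¹⁸
R = (5.72×10⁻⁸)² / 6.34×10⁻¹⁸ = 5.16×10² Ω = 516 Ω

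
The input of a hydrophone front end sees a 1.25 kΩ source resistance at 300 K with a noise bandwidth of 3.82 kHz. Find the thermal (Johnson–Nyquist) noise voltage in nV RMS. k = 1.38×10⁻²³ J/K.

V_n = √(4kTRB)
4kTRB = 4 × 1.38×10⁻²³ × 300 × 1.25×10³ × 3.82×10³ = 7.91×10⁻¹⁴ V²
V_n = √(7.91×10⁻¹⁴) = 2.81×10⁻⁷ V = 281 nV

281 nV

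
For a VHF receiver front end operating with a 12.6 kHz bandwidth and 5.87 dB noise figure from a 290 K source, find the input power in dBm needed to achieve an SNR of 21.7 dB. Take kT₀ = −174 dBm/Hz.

−105.4 dBm

Sensitivity = −174 + 10 log₁₀(B) + NF + SNR_min
= −174 + 41 + 5.87 + 21.7
= −105.43 dBm → −105.4 dBm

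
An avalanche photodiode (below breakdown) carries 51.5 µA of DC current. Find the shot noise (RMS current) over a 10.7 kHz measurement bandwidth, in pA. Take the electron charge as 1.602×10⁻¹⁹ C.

420 pA

I_n = √(2qI·B)
2qI·B = 2 × 1.602×10⁻¹⁹ × 5.15×10⁻⁵ × 1.07×10⁴ = 1.77×10⁻¹⁹ A²
I_n = √(1.77×10⁻¹⁹) = 4.20×10⁻¹⁰ A = 420 pA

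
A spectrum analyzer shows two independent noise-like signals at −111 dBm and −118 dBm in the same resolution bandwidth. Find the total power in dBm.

−110.2 dBm

Convert to linear, add, convert back:
P₁ = 7.94×10⁻¹⁵ W, P₂ = 1.58×10⁻¹⁵ W
P_tot = 9.53×10⁻¹⁵ W → 10 log₁₀(P_tot / 10⁻³) = −110.2 dBm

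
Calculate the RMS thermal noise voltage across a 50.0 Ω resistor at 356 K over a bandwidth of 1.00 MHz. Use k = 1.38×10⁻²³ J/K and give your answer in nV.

991 nV

V_n = √(4kTRB)
4kTRB = 4 × 1.38×10⁻²³ × 356 × 5.00×10¹ × 1.00×10⁶ = 9.83×10⁻¹³ V²
V_n = √(9.83×10⁻¹³) = 9.91×10⁻⁷ V = 991 nV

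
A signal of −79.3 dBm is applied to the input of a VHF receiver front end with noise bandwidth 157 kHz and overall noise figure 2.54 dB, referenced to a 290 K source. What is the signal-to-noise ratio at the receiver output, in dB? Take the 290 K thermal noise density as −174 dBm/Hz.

Noise floor: N = −174 + 10 log₁₀(B) + NF
10 log₁₀(1.57×10⁵) = 51.96 dB
N = −174 + 51.96 + 2.54 = −119.50 dBm
SNR = P_sig − N = −79.3 − (−119.50) = 40.20 dB → 40.2 dB

40.2 dB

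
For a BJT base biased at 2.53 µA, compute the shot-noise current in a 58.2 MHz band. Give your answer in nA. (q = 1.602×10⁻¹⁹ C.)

I_n = √(2qI·B)
2qI·B = 2 × 1.602×10⁻¹⁹ × 2.53×10⁻⁶ × 5.82×10⁷ = 4.72×10⁻¹⁷ A²
I_n = √(4.72×10⁻¹⁷) = 6.87×10⁻⁹ A = 6.87 nA

6.87 nA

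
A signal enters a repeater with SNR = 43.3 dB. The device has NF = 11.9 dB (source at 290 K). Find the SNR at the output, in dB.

31.4 dB

By definition F = SNR_in/SNR_out, so in dB: SNR_out = SNR_in − NF
SNR_out = 43.3 − 11.9 = 31.4 dB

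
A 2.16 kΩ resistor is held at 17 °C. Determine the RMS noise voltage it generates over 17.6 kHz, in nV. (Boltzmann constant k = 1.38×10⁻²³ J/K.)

T = 17 °C + 273.15 = 290.15 K
V_n = √(4kTRB)
4kTRB = 4 × 1.38×10⁻²³ × 290.15 × 2.16×10³ × 1.76×10⁴ = 6.09×10⁻¹³ V²
V_n = √(6.09×10⁻¹³) = 7.80×10⁻⁷ V = 780 nV

780 nV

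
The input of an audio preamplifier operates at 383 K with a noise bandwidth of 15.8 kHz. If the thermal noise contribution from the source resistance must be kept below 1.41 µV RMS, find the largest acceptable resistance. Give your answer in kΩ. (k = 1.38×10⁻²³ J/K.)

Johnson–Nyquist: V_n = √(4kTRB) ⇒ R = V_n² / (4kTB)
4kTB = 4 × 1.38×10⁻²³ × 383 × 1.58×10⁴ = 3.34×10⁻¹⁶
R = (1.41×10⁻⁶)² / 3.34×10⁻¹⁶ = 5.95×10³ Ω = 5.95 kΩ

5.95 kΩ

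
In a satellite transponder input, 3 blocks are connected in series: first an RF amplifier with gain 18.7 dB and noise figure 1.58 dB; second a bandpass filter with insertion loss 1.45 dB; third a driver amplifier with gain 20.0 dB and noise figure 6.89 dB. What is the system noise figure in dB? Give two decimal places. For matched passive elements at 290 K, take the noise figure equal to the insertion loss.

Convert to linear (a loss of L dB is a gain of −L dB): F_i = 10^(NF_i/10), G_i = 10^(G_i,dB/10)
  Stage 1: F_1 = 10^(1.58/10) = 1.439, G_1 = 10^(18.7/10) = 74.13
  Stage 2: F_2 = 10^(1.45/10) = 1.396, G_2 = 10^(−1.45/10) = 0.7161
  Stage 3: F_3 = 10^(6.89/10) = 4.887, G_3 = 10^(20.0/10) = 100.0
Friis cascade:
  F = 1.439 + (1.396 − 1)/74.13 + (4.887 − 1)/53.09 = 1.517
NF = 10 log₁₀(1.517) = 1.81 dB

1.81 dB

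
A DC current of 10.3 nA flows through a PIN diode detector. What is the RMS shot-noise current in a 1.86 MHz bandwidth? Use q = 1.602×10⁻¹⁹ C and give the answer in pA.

I_n = √(2qI·B)
2qI·B = 2 × 1.602×10⁻¹⁹ × 1.03×10⁻⁸ × 1.86×10⁶ = 6.14×10⁻²¹ A²
I_n = √(6.14×10⁻²¹) = 7.83×10⁻¹¹ A = 78.3 pA

78.3 pA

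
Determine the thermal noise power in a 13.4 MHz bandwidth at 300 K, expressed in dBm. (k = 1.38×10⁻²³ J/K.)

P_n = kTB = 1.38×10⁻²³ × 300 × 1.34×10⁷ = 5.55×10⁻¹⁴ W
In dBm: 10 log₁₀(5.55×10⁻¹⁴ / 10⁻³) = −102.6 dBm

−102.6 dBm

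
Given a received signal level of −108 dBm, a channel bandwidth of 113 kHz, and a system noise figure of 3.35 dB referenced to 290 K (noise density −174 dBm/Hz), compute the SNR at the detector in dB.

12.1 dB

Noise floor: N = −174 + 10 log₁₀(B) + NF
10 log₁₀(1.13×10⁵) = 50.53 dB
N = −174 + 50.53 + 3.35 = −120.12 dBm
SNR = P_sig − N = −108 − (−120.12) = 12.12 dB → 12.1 dB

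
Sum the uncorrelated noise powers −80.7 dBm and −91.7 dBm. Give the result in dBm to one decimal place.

−80.4 dBm

Convert to linear, add, convert back:
P₁ = 8.51×10⁻¹² W, P₂ = 6.76×10⁻¹³ W
P_tot = 9.19×10⁻¹² W → 10 log₁₀(P_tot / 10⁻³) = −80.4 dBm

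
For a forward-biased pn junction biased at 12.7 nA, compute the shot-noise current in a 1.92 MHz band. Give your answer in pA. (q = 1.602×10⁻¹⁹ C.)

I_n = √(2qI·B)
2qI·B = 2 × 1.602×10⁻¹⁹ × 1.27×10⁻⁸ × 1.92×10⁶ = 7.81×10⁻²¹ A²
I_n = √(7.81×10⁻²¹) = 8.84×10⁻¹¹ A = 88.4 pA

88.4 pA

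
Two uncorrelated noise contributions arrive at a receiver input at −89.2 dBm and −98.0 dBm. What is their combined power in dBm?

Convert to linear, add, convert back:
P₁ = 1.20×10⁻¹² W, P₂ = 1.58×10⁻¹³ W
P_tot = 1.36×10⁻¹² W → 10 log₁₀(P_tot / 10⁻³) = −88.7 dBm

−88.7 dBm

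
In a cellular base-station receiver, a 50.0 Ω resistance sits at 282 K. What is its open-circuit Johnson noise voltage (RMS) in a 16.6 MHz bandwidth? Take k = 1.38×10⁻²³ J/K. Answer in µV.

3.59 µV

V_n = √(4kTRB)
4kTRB = 4 × 1.38×10⁻²³ × 282 × 5.00×10¹ × 1.66×10⁷ = 1.29×10⁻¹¹ V²
V_n = √(1.29×10⁻¹¹) = 3.59×10⁻⁶ V = 3.59 µV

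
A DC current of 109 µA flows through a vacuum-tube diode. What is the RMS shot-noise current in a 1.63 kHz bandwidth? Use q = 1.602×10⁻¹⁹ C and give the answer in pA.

I_n = √(2qI·B)
2qI·B = 2 × 1.602×10⁻¹⁹ × 1.09×10⁻⁴ × 1.63×10³ = 5.69×10⁻²⁰ A²
I_n = √(5.69×10⁻²⁰) = 2.39×10⁻¹⁰ A = 239 pA

239 pA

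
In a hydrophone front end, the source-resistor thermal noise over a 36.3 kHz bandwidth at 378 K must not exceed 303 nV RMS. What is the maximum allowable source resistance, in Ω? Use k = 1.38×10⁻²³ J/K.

121 Ω

Johnson–Nyquist: V_n = √(4kTRB) ⇒ R = V_n² / (4kTB)
4kTB = 4 × 1.38×10⁻²³ × 378 × 3.63×10⁴ = 7.57×10⁻¹⁶
R = (3.03×10⁻⁷)² / 7.57×10⁻¹⁶ = 1.21×10² Ω = 121 Ω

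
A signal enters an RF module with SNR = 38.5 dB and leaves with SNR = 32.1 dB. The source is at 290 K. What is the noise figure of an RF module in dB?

NF (dB) = SNR_in(dB) − SNR_out(dB) when the source is at T₀
NF = 38.5 − 32.1 = 6.4 dB

6.4 dB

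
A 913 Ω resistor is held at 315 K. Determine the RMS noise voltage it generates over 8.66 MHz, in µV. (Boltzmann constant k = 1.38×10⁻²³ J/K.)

11.7 µV

V_n = √(4kTRB)
4kTRB = 4 × 1.38×10⁻²³ × 315 × 9.13×10² × 8.66×10⁶ = 1.37×10⁻¹⁰ V²
V_n = √(1.37×10⁻¹⁰) = 1.17×10⁻⁵ V = 11.7 µV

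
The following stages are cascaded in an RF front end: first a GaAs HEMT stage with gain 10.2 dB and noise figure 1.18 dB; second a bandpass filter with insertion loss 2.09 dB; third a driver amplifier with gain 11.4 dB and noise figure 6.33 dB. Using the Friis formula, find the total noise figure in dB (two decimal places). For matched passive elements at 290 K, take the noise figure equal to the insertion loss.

2.74 dB

Convert to linear (a loss of L dB is a gain of −L dB): F_i = 10^(NF_i/10), G_i = 10^(G_i,dB/10)
  Stage 1: F_1 = 10^(1.18/10) = 1.312, G_1 = 10^(10.2/10) = 10.47
  Stage 2: F_2 = 10^(2.09/10) = 1.618, G_2 = 10^(−2.09/10) = 0.6180
  Stage 3: F_3 = 10^(6.33/10) = 4.295, G_3 = 10^(11.4/10) = 13.80
Friis cascade:
  F = 1.312 + (1.618 − 1)/10.47 + (4.295 − 1)/6.471 = 1.880
NF = 10 log₁₀(1.880) = 2.74 dB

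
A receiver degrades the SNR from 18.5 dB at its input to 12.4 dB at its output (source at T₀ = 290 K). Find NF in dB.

NF (dB) = SNR_in(dB) − SNR_out(dB) when the source is at T₀
NF = 18.5 − 12.4 = 6.1 dB

6.1 dB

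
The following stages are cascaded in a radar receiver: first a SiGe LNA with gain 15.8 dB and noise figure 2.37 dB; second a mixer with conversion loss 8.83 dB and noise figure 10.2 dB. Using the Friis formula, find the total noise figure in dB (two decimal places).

2.96 dB

Convert to linear (a loss of L dB is a gain of −L dB): F_i = 10^(NF_i/10), G_i = 10^(G_i,dB/10)
  Stage 1: F_1 = 10^(2.37/10) = 1.726, G_1 = 10^(15.8/10) = 38.02
  Stage 2: F_2 = 10^(10.2/10) = 10.47, G_2 = 10^(−8.83/10) = 0.1309
Friis cascade:
  F = 1.726 + (10.47 − 1)/38.02 = 1.975
NF = 10 log₁₀(1.975) = 2.96 dB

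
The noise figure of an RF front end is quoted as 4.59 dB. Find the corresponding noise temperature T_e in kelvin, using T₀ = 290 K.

544 K

F = 10^(4.59/10) = 2.8774
T_e = (F − 1)·T₀ = (2.8774 − 1) × 290 = 544 K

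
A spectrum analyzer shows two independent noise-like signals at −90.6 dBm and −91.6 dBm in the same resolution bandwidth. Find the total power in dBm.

−88.1 dBm

Convert to linear, add, convert back:
P₁ = 8.71×10⁻¹³ W, P₂ = 6.92×10⁻¹³ W
P_tot = 1.56×10⁻¹² W → 10 log₁₀(P_tot / 10⁻³) = −88.1 dBm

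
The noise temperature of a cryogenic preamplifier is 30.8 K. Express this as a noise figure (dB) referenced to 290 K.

F = 1 + T_e/T₀ = 1 + 30.8/290 = 1.10621
NF = 10 log₁₀(1.10621) = 0.438 dB

0.438 dB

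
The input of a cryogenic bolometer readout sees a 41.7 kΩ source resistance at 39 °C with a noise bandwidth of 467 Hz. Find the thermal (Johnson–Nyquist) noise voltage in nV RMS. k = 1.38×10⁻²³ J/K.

T = 39 °C + 273.15 = 312.15 K
V_n = √(4kTRB)
4kTRB = 4 × 1.38×10⁻²³ × 312.15 × 4.17×10⁴ × 4.67×10² = 3.36×10⁻¹³ V²
V_n = √(3.36×10⁻¹³) = 5.79×10⁻⁷ V = 579 nV

579 nV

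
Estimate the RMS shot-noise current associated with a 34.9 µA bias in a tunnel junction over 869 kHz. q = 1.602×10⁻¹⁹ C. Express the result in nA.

3.12 nA

I_n = √(2qI·B)
2qI·B = 2 × 1.602×10⁻¹⁹ × 3.49×10⁻⁵ × 8.69×10⁵ = 9.72×10⁻¹⁸ A²
I_n = √(9.72×10⁻¹⁸) = 3.12×10⁻⁹ A = 3.12 nA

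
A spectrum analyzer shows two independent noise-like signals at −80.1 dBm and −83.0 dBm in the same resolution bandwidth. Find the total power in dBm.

Convert to linear, add, convert back:
P₁ = 9.77×10⁻¹² W, P₂ = 5.01×10⁻¹² W
P_tot = 1.48×10⁻¹¹ W → 10 log₁₀(P_tot / 10⁻³) = −78.3 dBm

−78.3 dBm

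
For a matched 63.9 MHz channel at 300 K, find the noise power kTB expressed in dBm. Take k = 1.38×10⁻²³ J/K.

−95.8 dBm

P_n = kTB = 1.38×10⁻²³ × 300 × 6.39×10⁷ = 2.65×10⁻¹³ W
In dBm: 10 log₁₀(2.65×10⁻¹³ / 10⁻³) = −95.8 dBm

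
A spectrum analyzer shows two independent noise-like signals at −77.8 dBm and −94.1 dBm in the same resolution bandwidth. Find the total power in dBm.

Convert to linear, add, convert back:
P₁ = 1.66×10⁻¹¹ W, P₂ = 3.89×10⁻¹³ W
P_tot = 1.70×10⁻¹¹ W → 10 log₁₀(P_tot / 10⁻³) = −77.7 dBm

−77.7 dBm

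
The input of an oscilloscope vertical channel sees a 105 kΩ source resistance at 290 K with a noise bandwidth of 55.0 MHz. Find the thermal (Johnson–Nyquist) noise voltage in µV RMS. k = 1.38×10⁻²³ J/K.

304 µV

V_n = √(4kTRB)
4kTRB = 4 × 1.38×10⁻²³ × 290 × 1.05×10⁵ × 5.50×10⁷ = 9.24×10⁻⁸ V²
V_n = √(9.24×10⁻⁸) = 3.04×10⁻⁴ V = 304 µV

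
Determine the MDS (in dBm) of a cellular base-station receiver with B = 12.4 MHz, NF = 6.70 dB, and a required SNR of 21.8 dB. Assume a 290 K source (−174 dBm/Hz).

−74.6 dBm

Sensitivity = −174 + 10 log₁₀(B) + NF + SNR_min
= −174 + 70.93 + 6.70 + 21.8
= −74.57 dBm → −74.6 dBm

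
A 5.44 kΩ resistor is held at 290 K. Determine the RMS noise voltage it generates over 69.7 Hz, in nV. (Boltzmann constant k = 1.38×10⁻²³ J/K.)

V_n = √(4kTRB)
4kTRB = 4 × 1.38×10⁻²³ × 290 × 5.44×10³ × 6.97×10¹ = 6.07×10⁻¹⁵ V²
V_n = √(6.07×10⁻¹⁵) = 7.79×10⁻⁸ V = 77.9 nV

77.9 nV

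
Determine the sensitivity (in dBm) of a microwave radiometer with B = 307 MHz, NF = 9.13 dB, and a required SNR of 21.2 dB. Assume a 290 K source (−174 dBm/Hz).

Sensitivity = −174 + 10 log₁₀(B) + NF + SNR_min
= −174 + 84.87 + 9.13 + 21.2
= −58.80 dBm → −58.8 dBm

−58.8 dBm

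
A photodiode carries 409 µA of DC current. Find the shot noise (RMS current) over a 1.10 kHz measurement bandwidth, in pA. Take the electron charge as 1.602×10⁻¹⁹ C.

380 pA

I_n = √(2qI·B)
2qI·B = 2 × 1.602×10⁻¹⁹ × 4.09×10⁻⁴ × 1.10×10³ = 1.44×10⁻¹⁹ A²
I_n = √(1.44×10⁻¹⁹) = 3.80×10⁻¹⁰ A = 380 pA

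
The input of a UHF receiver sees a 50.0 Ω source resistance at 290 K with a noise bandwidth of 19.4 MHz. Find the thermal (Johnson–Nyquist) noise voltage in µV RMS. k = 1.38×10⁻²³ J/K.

V_n = √(4kTRB)
4kTRB = 4 × 1.38×10⁻²³ × 290 × 5.00×10¹ × 1.94×10⁷ = 1.55×10⁻¹¹ V²
V_n = √(1.55×10⁻¹¹) = 3.94×10⁻⁶ V = 3.94 µV

3.94 µV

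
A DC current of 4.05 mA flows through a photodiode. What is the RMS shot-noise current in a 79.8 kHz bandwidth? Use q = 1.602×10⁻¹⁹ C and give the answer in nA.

I_n = √(2qI·B)
2qI·B = 2 × 1.602×10⁻¹⁹ × 4.05×10⁻³ × 7.98×10⁴ = 1.04×10⁻¹⁶ A²
I_n = √(1.04×10⁻¹⁶) = 1.02×10⁻⁸ A = 10.2 nA

10.2 nA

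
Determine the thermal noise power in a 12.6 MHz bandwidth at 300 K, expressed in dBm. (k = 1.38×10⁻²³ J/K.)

P_n = kTB = 1.38×10⁻²³ × 300 × 1.26×10⁷ = 5.22×10⁻¹⁴ W
In dBm: 10 log₁₀(5.22×10⁻¹⁴ / 10⁻³) = −102.8 dBm

−102.8 dBm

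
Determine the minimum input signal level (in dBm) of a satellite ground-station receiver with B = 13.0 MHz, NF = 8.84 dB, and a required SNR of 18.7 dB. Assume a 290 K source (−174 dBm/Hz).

Sensitivity = −174 + 10 log₁₀(B) + NF + SNR_min
= −174 + 71.14 + 8.84 + 18.7
= −75.32 dBm → −75.3 dBm

−75.3 dBm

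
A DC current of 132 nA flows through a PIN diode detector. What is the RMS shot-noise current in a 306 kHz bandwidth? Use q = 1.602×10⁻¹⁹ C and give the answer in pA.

114 pA

I_n = √(2qI·B)
2qI·B = 2 × 1.602×10⁻¹⁹ × 1.32×10⁻⁷ × 3.06×10⁵ = 1.29×10⁻²⁰ A²
I_n = √(1.29×10⁻²⁰) = 1.14×10⁻¹⁰ A = 114 pA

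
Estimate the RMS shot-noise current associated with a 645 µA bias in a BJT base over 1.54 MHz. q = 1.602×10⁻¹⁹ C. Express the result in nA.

17.8 nA

I_n = √(2qI·B)
2qI·B = 2 × 1.602×10⁻¹⁹ × 6.45×10⁻⁴ × 1.54×10⁶ = 3.18×10⁻¹⁶ A²
I_n = √(3.18×10⁻¹⁶) = 1.78×10⁻⁸ A = 17.8 nA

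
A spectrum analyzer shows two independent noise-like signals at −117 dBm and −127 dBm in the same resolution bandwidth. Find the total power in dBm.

−116.6 dBm

Convert to linear, add, convert back:
P₁ = 2.00×10⁻¹⁵ W, P₂ = 2.00×10⁻¹⁶ W
P_tot = 2.19×10⁻¹⁵ W → 10 log₁₀(P_tot / 10⁻³) = −116.6 dBm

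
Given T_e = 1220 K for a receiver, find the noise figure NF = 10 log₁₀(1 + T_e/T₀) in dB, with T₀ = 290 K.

7.17 dB

F = 1 + T_e/T₀ = 1 + 1220/290 = 5.2069
NF = 10 log₁₀(5.2069) = 7.17 dB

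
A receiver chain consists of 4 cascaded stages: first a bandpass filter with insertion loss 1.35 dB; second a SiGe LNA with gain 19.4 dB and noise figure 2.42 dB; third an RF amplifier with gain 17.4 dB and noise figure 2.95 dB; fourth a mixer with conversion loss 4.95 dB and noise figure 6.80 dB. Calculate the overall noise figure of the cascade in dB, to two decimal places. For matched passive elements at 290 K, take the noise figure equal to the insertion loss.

Convert to linear (a loss of L dB is a gain of −L dB): F_i = 10^(NF_i/10), G_i = 10^(G_i,dB/10)
  Stage 1: F_1 = 10^(1.35/10) = 1.365, G_1 = 10^(−1.35/10) = 0.7328
  Stage 2: F_2 = 10^(2.42/10) = 1.746, G_2 = 10^(19.4/10) = 87.10
  Stage 3: F_3 = 10^(2.95/10) = 1.972, G_3 = 10^(17.4/10) = 54.95
  Stage 4: F_4 = 10^(6.80/10) = 4.786, G_4 = 10^(−4.95/10) = 0.3199
Friis cascade:
  F = 1.365 + (1.746 − 1)/0.7328 + (1.972 − 1)/63.83 + (4.786 − 1)/3508 = 2.399
NF = 10 log₁₀(2.399) = 3.80 dB

3.80 dB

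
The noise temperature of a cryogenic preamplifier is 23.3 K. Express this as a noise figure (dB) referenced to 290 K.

F = 1 + T_e/T₀ = 1 + 23.3/290 = 1.08034
NF = 10 log₁₀(1.08034) = 0.336 dB

0.336 dB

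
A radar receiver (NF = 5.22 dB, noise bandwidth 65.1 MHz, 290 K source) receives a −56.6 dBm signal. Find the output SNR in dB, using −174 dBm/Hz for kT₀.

34.0 dB

Noise floor: N = −174 + 10 log₁₀(B) + NF
10 log₁₀(6.51×10⁷) = 78.14 dB
N = −174 + 78.14 + 5.22 = −90.64 dBm
SNR = P_sig − N = −56.6 − (−90.64) = 34.04 dB → 34.0 dB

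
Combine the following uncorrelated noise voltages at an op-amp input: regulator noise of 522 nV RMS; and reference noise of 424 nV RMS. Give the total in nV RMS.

Uncorrelated sources add in power (mean-square): V_tot = √(ΣV_i²)
V_tot = √[(5.22×10⁻⁷)² + (4.24×10⁻⁷)²] = 6.73×10⁻⁷ V = 673 nV

673 nV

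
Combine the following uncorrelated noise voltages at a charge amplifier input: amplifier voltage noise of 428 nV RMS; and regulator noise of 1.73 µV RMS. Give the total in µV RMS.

1.78 µV

Uncorrelated sources add in power (mean-square): V_tot = √(ΣV_i²)
V_tot = √[(4.28×10⁻⁷)² + (1.73×10⁻⁶)²] = 1.78×10⁻⁶ V = 1.78 µV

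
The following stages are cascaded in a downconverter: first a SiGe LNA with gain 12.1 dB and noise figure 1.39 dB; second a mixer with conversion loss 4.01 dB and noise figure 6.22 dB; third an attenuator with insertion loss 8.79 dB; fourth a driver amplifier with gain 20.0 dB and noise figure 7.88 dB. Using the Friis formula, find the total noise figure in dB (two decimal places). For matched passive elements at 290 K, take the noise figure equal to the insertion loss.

9.36 dB

Convert to linear (a loss of L dB is a gain of −L dB): F_i = 10^(NF_i/10), G_i = 10^(G_i,dB/10)
  Stage 1: F_1 = 10^(1.39/10) = 1.377, G_1 = 10^(12.1/10) = 16.22
  Stage 2: F_2 = 10^(6.22/10) = 4.188, G_2 = 10^(−4.01/10) = 0.3972
  Stage 3: F_3 = 10^(8.79/10) = 7.568, G_3 = 10^(−8.79/10) = 0.1321
  Stage 4: F_4 = 10^(7.88/10) = 6.138, G_4 = 10^(20.0/10) = 100.0
Friis cascade:
  F = 1.377 + (4.188 − 1)/16.22 + (7.568 − 1)/6.442 + (6.138 − 1)/0.8511 = 8.630
NF = 10 log₁₀(8.630) = 9.36 dB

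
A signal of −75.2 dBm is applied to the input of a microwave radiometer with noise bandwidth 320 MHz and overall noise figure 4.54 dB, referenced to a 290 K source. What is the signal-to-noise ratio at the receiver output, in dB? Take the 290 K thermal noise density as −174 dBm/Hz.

Noise floor: N = −174 + 10 log₁₀(B) + NF
10 log₁₀(3.20×10⁸) = 85.05 dB
N = −174 + 85.05 + 4.54 = −84.41 dBm
SNR = P_sig − N = −75.2 − (−84.41) = 9.21 dB → 9.2 dB

9.2 dB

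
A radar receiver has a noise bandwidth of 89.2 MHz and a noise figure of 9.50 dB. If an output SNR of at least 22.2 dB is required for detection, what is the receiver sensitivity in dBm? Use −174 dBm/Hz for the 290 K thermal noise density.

Sensitivity = −174 + 10 log₁₀(B) + NF + SNR_min
= −174 + 79.5 + 9.50 + 22.2
= −62.80 dBm → −62.8 dBm

−62.8 dBm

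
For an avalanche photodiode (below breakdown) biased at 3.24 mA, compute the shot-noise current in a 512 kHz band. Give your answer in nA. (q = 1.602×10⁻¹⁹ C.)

I_n = √(2qI·B)
2qI·B = 2 × 1.602×10⁻¹⁹ × 3.24×10⁻³ × 5.12×10⁵ = 5.32×10⁻¹⁶ A²
I_n = √(5.32×10⁻¹⁶) = 2.31×10⁻⁸ A = 23.1 nA

23.1 nA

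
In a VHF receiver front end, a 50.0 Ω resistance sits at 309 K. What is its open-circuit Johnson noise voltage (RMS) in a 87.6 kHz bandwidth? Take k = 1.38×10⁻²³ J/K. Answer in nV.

V_n = √(4kTRB)
4kTRB = 4 × 1.38×10⁻²³ × 309 × 5.00×10¹ × 8.76×10⁴ = 7.47×10⁻¹⁴ V²
V_n = √(7.47×10⁻¹⁴) = 2.73×10⁻⁷ V = 273 nV

273 nV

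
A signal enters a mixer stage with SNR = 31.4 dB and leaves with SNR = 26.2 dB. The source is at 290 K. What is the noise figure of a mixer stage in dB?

5.2 dB

NF (dB) = SNR_in(dB) − SNR_out(dB) when the source is at T₀
NF = 31.4 − 26.2 = 5.2 dB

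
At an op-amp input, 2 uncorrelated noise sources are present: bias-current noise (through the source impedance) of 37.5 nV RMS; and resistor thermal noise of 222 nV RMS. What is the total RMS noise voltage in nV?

225 nV

Uncorrelated sources add in power (mean-square): V_tot = √(ΣV_i²)
V_tot = √[(3.75×10⁻⁸)² + (2.22×10⁻⁷)²] = 2.25×10⁻⁷ V = 225 nV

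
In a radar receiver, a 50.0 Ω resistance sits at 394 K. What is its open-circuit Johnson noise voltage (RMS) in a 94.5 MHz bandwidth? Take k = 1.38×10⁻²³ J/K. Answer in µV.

V_n = √(4kTRB)
4kTRB = 4 × 1.38×10⁻²³ × 394 × 5.00×10¹ × 9.45×10⁷ = 1.03×10⁻¹⁰ V²
V_n = √(1.03×10⁻¹⁰) = 1.01×10⁻⁵ V = 10.1 µV

10.1 µV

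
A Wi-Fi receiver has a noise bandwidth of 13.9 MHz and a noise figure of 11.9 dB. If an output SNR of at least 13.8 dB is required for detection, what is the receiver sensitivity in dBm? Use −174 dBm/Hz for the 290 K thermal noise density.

Sensitivity = −174 + 10 log₁₀(B) + NF + SNR_min
= −174 + 71.43 + 11.9 + 13.8
= −76.87 dBm → −76.9 dBm

−76.9 dBm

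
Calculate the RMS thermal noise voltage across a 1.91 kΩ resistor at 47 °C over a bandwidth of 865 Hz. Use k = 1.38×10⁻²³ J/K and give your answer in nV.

T = 47 °C + 273.15 = 320.15 K
V_n = √(4kTRB)
4kTRB = 4 × 1.38×10⁻²³ × 320.15 × 1.91×10³ × 8.65×10² = 2.92×10⁻¹⁴ V²
V_n = √(2.92×10⁻¹⁴) = 1.71×10⁻⁷ V = 171 nV

171 nV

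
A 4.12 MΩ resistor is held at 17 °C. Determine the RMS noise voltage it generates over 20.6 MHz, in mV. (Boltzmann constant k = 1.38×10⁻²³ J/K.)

T = 17 °C + 273.15 = 290.15 K
V_n = √(4kTRB)
4kTRB = 4 × 1.38×10⁻²³ × 290.15 × 4.12×10⁶ × 2.06×10⁷ = 1.36×10⁻⁶ V²
V_n = √(1.36×10⁻⁶) = 1.17×10⁻³ V = 1.17 mV

1.17 mV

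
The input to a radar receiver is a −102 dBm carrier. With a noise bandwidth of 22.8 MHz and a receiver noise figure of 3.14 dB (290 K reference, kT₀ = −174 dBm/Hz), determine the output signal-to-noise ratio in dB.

−4.7 dB

Noise floor: N = −174 + 10 log₁₀(B) + NF
10 log₁₀(2.28×10⁷) = 73.58 dB
N = −174 + 73.58 + 3.14 = −97.28 dBm
SNR = P_sig − N = −102 − (−97.28) = −4.72 dB → −4.7 dB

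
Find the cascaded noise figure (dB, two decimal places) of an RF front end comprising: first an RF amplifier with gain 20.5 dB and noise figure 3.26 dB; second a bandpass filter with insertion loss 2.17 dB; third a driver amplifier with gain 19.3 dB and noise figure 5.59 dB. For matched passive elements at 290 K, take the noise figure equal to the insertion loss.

3.35 dB

Convert to linear (a loss of L dB is a gain of −L dB): F_i = 10^(NF_i/10), G_i = 10^(G_i,dB/10)
  Stage 1: F_1 = 10^(3.26/10) = 2.118, G_1 = 10^(20.5/10) = 112.2
  Stage 2: F_2 = 10^(2.17/10) = 1.648, G_2 = 10^(−2.17/10) = 0.6067
  Stage 3: F_3 = 10^(5.59/10) = 3.622, G_3 = 10^(19.3/10) = 85.11
Friis cascade:
  F = 2.118 + (1.648 − 1)/112.2 + (3.622 − 1)/68.08 = 2.163
NF = 10 log₁₀(2.163) = 3.35 dB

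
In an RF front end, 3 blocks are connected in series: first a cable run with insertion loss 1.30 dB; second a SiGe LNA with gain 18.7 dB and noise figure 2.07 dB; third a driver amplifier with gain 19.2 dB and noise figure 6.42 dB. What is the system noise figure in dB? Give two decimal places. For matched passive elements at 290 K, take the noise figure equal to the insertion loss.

3.49 dB

Convert to linear (a loss of L dB is a gain of −L dB): F_i = 10^(NF_i/10), G_i = 10^(G_i,dB/10)
  Stage 1: F_1 = 10^(1.30/10) = 1.349, G_1 = 10^(−1.30/10) = 0.7413
  Stage 2: F_2 = 10^(2.07/10) = 1.611, G_2 = 10^(18.7/10) = 74.13
  Stage 3: F_3 = 10^(6.42/10) = 4.385, G_3 = 10^(19.2/10) = 83.18
Friis cascade:
  F = 1.349 + (1.611 − 1)/0.7413 + (4.385 − 1)/54.95 = 2.234
NF = 10 log₁₀(2.234) = 3.49 dB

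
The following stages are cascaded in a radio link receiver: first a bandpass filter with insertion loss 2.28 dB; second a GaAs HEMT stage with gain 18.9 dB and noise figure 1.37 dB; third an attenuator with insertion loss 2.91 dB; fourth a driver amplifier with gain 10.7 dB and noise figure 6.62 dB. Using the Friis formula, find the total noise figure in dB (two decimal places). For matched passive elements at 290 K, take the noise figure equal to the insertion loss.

3.96 dB

Convert to linear (a loss of L dB is a gain of −L dB): F_i = 10^(NF_i/10), G_i = 10^(G_i,dB/10)
  Stage 1: F_1 = 10^(2.28/10) = 1.690, G_1 = 10^(−2.28/10) = 0.5916
  Stage 2: F_2 = 10^(1.37/10) = 1.371, G_2 = 10^(18.9/10) = 77.62
  Stage 3: F_3 = 10^(2.91/10) = 1.954, G_3 = 10^(−2.91/10) = 0.5117
  Stage 4: F_4 = 10^(6.62/10) = 4.592, G_4 = 10^(10.7/10) = 11.75
Friis cascade:
  F = 1.690 + (1.371 − 1)/0.5916 + (1.954 − 1)/45.92 + (4.592 − 1)/23.50 = 2.491
NF = 10 log₁₀(2.491) = 3.96 dB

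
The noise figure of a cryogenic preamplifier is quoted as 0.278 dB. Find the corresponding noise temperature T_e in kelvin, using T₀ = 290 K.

F = 10^(0.278/10) = 1.06611
T_e = (F − 1)·T₀ = (1.06611 − 1) × 290 = 19.2 K

19.2 K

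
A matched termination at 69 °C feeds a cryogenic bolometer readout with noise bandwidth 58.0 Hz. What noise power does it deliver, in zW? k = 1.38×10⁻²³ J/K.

T = 69 °C + 273.15 = 342.15 K
P_n = kTB = 1.38×10⁻²³ × 342.15 × 5.80×10¹ = 2.74×10⁻¹⁹ W = 274 zW

274 zW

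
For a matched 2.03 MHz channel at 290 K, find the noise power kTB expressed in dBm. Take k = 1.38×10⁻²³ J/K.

P_n = kTB = 1.38×10⁻²³ × 290 × 2.03×10⁶ = 8.12×10⁻¹⁵ W
In dBm: 10 log₁₀(8.12×10⁻¹⁵ / 10⁻³) = −110.9 dBm

−110.9 dBm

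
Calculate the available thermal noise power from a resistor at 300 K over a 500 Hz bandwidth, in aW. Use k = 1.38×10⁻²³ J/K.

2.07 aW

P_n = kTB = 1.38×10⁻²³ × 300 × 5.00×10² = 2.07×10⁻¹⁸ W = 2.07 aW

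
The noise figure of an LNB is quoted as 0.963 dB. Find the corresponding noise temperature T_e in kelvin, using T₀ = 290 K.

F = 10^(0.963/10) = 1.24825
T_e = (F − 1)·T₀ = (1.24825 − 1) × 290 = 72.0 K

72.0 K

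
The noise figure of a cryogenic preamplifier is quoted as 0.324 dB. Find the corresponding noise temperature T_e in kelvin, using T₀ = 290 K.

F = 10^(0.324/10) = 1.07746
T_e = (F − 1)·T₀ = (1.07746 − 1) × 290 = 22.5 K

22.5 K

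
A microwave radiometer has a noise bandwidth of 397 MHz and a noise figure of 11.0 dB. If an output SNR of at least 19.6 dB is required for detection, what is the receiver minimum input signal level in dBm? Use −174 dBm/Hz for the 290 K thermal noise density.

Sensitivity = −174 + 10 log₁₀(B) + NF + SNR_min
= −174 + 85.99 + 11.0 + 19.6
= −57.41 dBm → −57.4 dBm

−57.4 dBm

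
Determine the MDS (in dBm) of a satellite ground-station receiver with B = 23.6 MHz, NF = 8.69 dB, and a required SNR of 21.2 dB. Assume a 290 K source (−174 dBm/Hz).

−70.4 dBm

Sensitivity = −174 + 10 log₁₀(B) + NF + SNR_min
= −174 + 73.73 + 8.69 + 21.2
= −70.38 dBm → −70.4 dBm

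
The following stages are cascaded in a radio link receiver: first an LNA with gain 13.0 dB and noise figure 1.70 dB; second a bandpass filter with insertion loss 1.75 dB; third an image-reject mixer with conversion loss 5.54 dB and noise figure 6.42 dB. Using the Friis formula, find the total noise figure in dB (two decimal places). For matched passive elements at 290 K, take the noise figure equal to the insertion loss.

2.45 dB

Convert to linear (a loss of L dB is a gain of −L dB): F_i = 10^(NF_i/10), G_i = 10^(G_i,dB/10)
  Stage 1: F_1 = 10^(1.70/10) = 1.479, G_1 = 10^(13.0/10) = 19.95
  Stage 2: F_2 = 10^(1.75/10) = 1.496, G_2 = 10^(−1.75/10) = 0.6683
  Stage 3: F_3 = 10^(6.42/10) = 4.385, G_3 = 10^(−5.54/10) = 0.2793
Friis cascade:
  F = 1.479 + (1.496 − 1)/19.95 + (4.385 − 1)/13.34 = 1.758
NF = 10 log₁₀(1.758) = 2.45 dB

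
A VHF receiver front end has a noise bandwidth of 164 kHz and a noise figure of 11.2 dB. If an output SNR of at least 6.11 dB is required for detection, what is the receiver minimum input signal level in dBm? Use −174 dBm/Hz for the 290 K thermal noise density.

Sensitivity = −174 + 10 log₁₀(B) + NF + SNR_min
= −174 + 52.15 + 11.2 + 6.11
= −104.54 dBm → −104.5 dBm

−104.5 dBm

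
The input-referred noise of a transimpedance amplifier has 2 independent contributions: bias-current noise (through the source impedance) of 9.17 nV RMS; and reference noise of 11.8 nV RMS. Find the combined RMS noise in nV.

Uncorrelated sources add in power (mean-square): V_tot = √(ΣV_i²)
V_tot = √[(9.17×10⁻⁹)² + (1.18×10⁻⁸)²] = 1.49×10⁻⁸ V = 14.9 nV

14.9 nV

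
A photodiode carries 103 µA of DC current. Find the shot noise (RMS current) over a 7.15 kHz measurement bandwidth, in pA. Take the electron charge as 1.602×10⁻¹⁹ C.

486 pA

I_n = √(2qI·B)
2qI·B = 2 × 1.602×10⁻¹⁹ × 1.03×10⁻⁴ × 7.15×10³ = 2.36×10⁻¹⁹ A²
I_n = √(2.36×10⁻¹⁹) = 4.86×10⁻¹⁰ A = 486 pA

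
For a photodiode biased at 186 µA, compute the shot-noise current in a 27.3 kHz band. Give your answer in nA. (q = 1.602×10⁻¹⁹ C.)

I_n = √(2qI·B)
2qI·B = 2 × 1.602×10⁻¹⁹ × 1.86×10⁻⁴ × 2.73×10⁴ = 1.63×10⁻¹⁸ A²
I_n = √(1.63×10⁻¹⁸) = 1.28×10⁻⁹ A = 1.28 nA

1.28 nA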